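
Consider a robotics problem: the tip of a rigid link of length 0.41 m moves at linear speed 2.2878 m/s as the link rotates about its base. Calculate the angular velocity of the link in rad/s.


omega = v / L = 2.2878 / 0.41 = 5.5800

5.5800 rad/s


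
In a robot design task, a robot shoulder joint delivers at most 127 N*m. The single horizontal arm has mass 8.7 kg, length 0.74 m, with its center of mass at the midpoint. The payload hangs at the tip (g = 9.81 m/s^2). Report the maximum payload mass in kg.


tau_arm = m_arm*g*(L/2) = 8.7*9.81*0.74/2 = 31.5784 N*m
tau_payload = tau_max - tau_arm = 127 - 31.5784 = 95.4216
m_payload = tau_payload / (g*L) = 95.4216 / (9.81*0.74) = 13.1446

13.1446 kg


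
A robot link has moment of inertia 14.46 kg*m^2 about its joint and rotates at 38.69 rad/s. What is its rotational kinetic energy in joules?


KE = (1/2)*I*omega^2 = 0.5*14.46*38.69^2 = 10822.7034

10822.7034 J


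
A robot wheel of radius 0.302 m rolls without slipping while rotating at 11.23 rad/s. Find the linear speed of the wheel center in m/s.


v = omega * r = 11.23 * 0.302 = 3.3915

3.3915 m/s


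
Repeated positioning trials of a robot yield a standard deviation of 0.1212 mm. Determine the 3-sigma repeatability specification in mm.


repeatability = 3*sigma = 3*0.1212 = 0.3636

0.3636 mm


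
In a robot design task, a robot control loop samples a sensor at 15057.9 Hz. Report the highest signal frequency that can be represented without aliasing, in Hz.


f_max = f_s/2 = 15057.9/2 = 7528.9500

7528.9500 Hz


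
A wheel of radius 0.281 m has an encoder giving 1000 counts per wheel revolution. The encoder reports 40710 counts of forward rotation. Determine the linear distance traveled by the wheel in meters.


revs = 40710/1000 = 40.710000
d = revs * 2*pi*r = 40.710000 * 2*pi*0.281 = 71.8766

71.8766 m


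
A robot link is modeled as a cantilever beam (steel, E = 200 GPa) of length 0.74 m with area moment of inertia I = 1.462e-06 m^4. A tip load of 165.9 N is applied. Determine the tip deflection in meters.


delta = F*L^3/(3*E*I) = 165.9*0.74^3/(3*2.000e+11*1.462e-06)
      = 67.2266616/877200 = 7.6638e-05

7.6638e-05 m


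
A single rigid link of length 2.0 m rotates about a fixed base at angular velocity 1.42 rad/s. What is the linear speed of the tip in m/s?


v = L*omega = 2.0 * 1.42 = 2.8400

2.8400 m/s


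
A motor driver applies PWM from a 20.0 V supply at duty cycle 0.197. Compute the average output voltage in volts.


V_avg = V_supply * D = 20.0*0.197 = 3.9400

3.9400 V


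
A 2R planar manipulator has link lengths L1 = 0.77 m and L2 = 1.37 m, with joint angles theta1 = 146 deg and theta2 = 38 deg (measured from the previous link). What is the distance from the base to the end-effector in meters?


x = L1*cos(th1) + L2*cos(th1+th2) = -2.005022
y = L1*sin(th1) + L2*sin(th1+th2) = 0.335012
d = sqrt(x^2 + y^2) = sqrt(4.020113 + 0.112233) = 2.0328

2.0328 m


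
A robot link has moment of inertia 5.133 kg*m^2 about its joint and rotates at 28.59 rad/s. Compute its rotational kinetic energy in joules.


KE = (1/2)*I*omega^2 = 0.5*5.133*28.59^2 = 2097.8266

2097.8266 J


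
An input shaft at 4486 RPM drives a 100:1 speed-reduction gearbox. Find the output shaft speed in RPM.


omega_out = omega_in / N = 4486 / 100 = 44.8600

44.8600 RPM


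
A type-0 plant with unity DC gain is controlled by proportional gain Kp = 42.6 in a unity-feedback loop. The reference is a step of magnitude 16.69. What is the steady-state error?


e_ss = R/(1 + Kp) = 16.69/(1 + 42.6) = 16.69/43.6000 = 0.3828

0.3828


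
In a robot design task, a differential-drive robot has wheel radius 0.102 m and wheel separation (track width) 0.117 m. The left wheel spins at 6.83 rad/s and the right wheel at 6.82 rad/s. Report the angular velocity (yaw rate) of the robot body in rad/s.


omega = r*(wR - wL)/L = 0.102*(6.82 - (6.83))/0.117 = -0.0087

-0.0087 rad/s


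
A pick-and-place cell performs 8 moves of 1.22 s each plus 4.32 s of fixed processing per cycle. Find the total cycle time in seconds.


T = 8*1.22 + 4.32 = 14.0800

14.0800 s


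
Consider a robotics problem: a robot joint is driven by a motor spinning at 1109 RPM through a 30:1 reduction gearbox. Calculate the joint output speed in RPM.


omega_joint = omega_motor / N = 1109 / 30 = 36.9667

36.9667 RPM


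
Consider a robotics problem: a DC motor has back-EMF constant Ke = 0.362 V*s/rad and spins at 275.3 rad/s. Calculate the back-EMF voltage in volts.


V_emf = Ke * omega = 0.362*275.3 = 99.6586

99.6586 V


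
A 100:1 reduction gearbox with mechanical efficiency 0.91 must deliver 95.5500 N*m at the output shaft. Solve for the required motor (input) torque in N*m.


tau_in = tau_out / (N * eta) = 95.5500 / (100 * 0.91) = 1.0500

1.0500 N*m


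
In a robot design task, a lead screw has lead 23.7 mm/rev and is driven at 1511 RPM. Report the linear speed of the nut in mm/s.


v = lead * (RPM/60) = 23.7*1511/60 = 596.8450

596.8450 mm/s


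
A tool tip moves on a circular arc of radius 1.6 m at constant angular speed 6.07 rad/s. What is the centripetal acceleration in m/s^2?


a_c = omega^2 * r = 6.07^2 * 1.6 = 58.9518

58.9518 m/s^2


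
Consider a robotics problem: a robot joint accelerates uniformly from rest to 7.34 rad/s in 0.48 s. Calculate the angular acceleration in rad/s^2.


alpha = delta_omega / t = 7.34 / 0.48 = 15.2917

15.2917 rad/s^2


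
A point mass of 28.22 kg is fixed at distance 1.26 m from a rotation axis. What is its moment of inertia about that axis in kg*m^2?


I = m*r^2 = 28.22*1.26^2 = 44.8021

44.8021 kg*m^2


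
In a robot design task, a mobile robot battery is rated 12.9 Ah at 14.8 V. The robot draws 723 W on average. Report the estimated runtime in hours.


E = 12.9*14.8 = 190.9200 Wh
t = E/P = 190.9200/723 = 0.2641

0.2641 hours


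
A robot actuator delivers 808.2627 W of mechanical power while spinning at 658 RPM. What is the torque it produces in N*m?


omega = 658 * 2*pi/60 = 68.905599 rad/s
tau = P / omega = 808.2627 / 68.905599 = 11.7300

11.7300 N*m


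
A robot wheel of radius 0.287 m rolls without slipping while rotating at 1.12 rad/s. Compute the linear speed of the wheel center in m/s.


v = omega * r = 1.12 * 0.287 = 0.3214

0.3214 m/s


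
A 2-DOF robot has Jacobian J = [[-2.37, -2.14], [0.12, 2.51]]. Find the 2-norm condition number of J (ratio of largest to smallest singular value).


JJ^T eigenvalues: trace(JJ^T) = 16.5110, det(JJ^T) = det(J)^2 = 32.39772561
s_max^2 = (16.5110 + sqrt(143.02221856))/2 = 14.23509486
s_min^2 = (16.5110 - sqrt(143.02221856))/2 = 2.27590514
kappa = s_max/s_min = sqrt(14.23509486/2.27590514) = 2.5009

2.5009


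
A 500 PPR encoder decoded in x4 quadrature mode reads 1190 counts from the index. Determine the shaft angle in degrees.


angle = counts * 360 / (PPR*4) = 1190 * 360 / 2000 = 214.2000

214.2000 degrees


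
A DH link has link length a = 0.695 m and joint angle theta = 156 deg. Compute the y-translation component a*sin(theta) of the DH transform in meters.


a*sin(theta) = 0.695*sin(156 deg) = 0.2827

0.2827 m


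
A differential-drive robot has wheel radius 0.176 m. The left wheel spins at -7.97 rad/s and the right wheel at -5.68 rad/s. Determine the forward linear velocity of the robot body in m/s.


v = r*(wR + wL)/2 = 0.176*(-5.68 + -7.97)/2 = -1.2012

-1.2012 m/s


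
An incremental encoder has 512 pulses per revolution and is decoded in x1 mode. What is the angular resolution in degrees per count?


resolution = 360 / (PPR * 1) = 360 / 512 = 0.7031

0.7031 degrees


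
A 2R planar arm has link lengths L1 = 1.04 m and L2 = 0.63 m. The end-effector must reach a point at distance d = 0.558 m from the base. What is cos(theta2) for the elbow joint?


cos(th2) = (d^2 - L1^2 - L2^2)/(2*L1*L2) = (0.558^2 - 1.04^2 - 0.63^2)/(2*1.04*0.63) = -0.8907

-0.8907


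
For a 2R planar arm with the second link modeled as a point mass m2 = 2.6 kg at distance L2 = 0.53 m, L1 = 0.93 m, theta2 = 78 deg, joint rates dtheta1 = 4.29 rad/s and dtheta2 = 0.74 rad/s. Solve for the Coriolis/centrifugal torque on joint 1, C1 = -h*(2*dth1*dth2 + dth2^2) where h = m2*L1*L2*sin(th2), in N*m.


h = m2*L1*L2*sin(th2) = 2.6*0.93*0.53*sin(78 deg) = 1.253535
C1 = -h*(2*4.29*0.74 + 0.74^2) = -1.253535*6.8968 = -8.6454

-8.6454 N*m


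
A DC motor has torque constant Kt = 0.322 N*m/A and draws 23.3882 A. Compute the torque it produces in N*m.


tau = Kt * I = 0.322*23.3882 = 7.5310

7.5310 N*m


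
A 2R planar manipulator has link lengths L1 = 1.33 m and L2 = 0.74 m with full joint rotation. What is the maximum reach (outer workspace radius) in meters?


r_max = L1 + L2 = 1.33 + 0.74 = 2.0700

2.0700 m


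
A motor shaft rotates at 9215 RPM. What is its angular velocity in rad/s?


omega = 9215 * 2*pi/60 = 964.9925

964.9925 rad/s


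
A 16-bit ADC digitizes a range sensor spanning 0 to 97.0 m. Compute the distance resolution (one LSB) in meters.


res = range / 2^n = 97.0/2^16 = 97.0/65536 = 0.0015

0.0015 m


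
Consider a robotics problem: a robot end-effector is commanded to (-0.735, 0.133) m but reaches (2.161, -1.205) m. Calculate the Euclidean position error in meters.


dx = 2.161 - (-0.735) = 2.8960, dy = -1.205 - (0.133) = -1.3380
err = sqrt(8.386816 + 1.790244) = 3.1902

3.1902 m


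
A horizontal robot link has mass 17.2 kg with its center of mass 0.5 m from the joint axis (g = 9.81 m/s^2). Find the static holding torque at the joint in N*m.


tau = m*g*L = 17.2 * 9.81 * 0.5 = 84.3660

84.3660 N*m


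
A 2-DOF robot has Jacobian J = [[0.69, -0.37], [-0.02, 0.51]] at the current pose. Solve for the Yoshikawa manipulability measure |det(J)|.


det(J) = 0.69*0.51 - (-0.37)*(-0.02) = 0.3445
|det(J)| = 0.3445

0.3445


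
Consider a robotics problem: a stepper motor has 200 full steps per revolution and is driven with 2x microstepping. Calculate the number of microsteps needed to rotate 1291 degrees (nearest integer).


step_size = 360/(200*2) = 360/400 = 0.900000 deg
n = 1291/(360/400) = 1291*400/360 = 1434.4444 -> 1434

1434 steps


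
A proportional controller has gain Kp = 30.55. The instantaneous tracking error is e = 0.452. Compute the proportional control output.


u_P = Kp * e = 30.55 * 0.452 = 13.8086

13.8086


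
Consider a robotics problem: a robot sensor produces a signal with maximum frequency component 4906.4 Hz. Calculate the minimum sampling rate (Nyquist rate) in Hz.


f_s,min = 2*f_max = 2*4906.4 = 9812.8000

9812.8000 Hz


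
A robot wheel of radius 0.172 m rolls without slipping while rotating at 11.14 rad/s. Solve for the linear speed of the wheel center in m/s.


v = omega * r = 11.14 * 0.172 = 1.9161

1.9161 m/s


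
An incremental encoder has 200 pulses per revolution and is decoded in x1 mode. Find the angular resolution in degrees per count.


resolution = 360 / (PPR * 1) = 360 / 200 = 1.8000

1.8000 degrees


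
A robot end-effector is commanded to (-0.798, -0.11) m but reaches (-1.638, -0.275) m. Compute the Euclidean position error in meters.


dx = -1.638 - (-0.798) = -0.8400, dy = -0.275 - (-0.11) = -0.1650
err = sqrt(0.705600 + 0.027225) = 0.8561

0.8561 m


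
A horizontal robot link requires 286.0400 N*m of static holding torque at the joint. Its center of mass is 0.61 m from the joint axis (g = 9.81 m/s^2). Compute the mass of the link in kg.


m = tau / (g*L) = 286.0400 / (9.81 * 0.61) = 47.8000

47.8000 kg


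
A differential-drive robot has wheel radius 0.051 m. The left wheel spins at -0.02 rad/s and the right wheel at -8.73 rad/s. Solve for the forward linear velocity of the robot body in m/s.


v = r*(wR + wL)/2 = 0.051*(-8.73 + -0.02)/2 = -0.2231

-0.2231 m/s


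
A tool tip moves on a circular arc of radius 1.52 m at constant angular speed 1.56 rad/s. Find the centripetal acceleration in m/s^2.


a_c = omega^2 * r = 1.56^2 * 1.52 = 3.6991

3.6991 m/s^2


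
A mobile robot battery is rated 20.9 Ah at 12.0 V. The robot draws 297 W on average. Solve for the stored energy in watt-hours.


E = capacity * V = 20.9*12.0 = 250.8000

250.8000 Wh


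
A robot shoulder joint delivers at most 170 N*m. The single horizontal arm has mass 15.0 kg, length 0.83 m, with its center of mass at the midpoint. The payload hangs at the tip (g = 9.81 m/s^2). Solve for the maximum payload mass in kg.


tau_arm = m_arm*g*(L/2) = 15.0*9.81*0.83/2 = 61.0673 N*m
tau_payload = tau_max - tau_arm = 170 - 61.0673 = 108.9327
m_payload = tau_payload / (g*L) = 108.9327 / (9.81*0.83) = 13.3786

13.3786 kg


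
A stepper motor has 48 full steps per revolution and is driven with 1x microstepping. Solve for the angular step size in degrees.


step = 360/(48*1) = 360/48 = 7.5000

7.5000 degrees


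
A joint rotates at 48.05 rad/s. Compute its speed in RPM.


RPM = 48.05 * 60/(2*pi) = 458.8437

458.8437 RPM


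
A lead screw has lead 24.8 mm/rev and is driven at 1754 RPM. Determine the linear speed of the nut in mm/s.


v = lead * (RPM/60) = 24.8*1754/60 = 724.9867

724.9867 mm/s


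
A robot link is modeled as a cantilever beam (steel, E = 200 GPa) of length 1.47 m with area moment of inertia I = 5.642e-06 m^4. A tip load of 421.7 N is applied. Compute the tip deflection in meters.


delta = F*L^3/(3*E*I) = 421.7*1.47^3/(3*2.000e+11*5.642e-06)
      = 1339.5397491/3385200 = 3.9570e-04

3.9570e-04 m


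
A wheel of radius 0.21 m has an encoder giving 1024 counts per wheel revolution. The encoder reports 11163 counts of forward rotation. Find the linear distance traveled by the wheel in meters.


revs = 11163/1024 = 10.901367
d = revs * 2*pi*r = 10.901367 * 2*pi*0.21 = 14.3840

14.3840 m


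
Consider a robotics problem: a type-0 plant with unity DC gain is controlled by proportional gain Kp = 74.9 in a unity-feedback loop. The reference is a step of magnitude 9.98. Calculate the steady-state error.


e_ss = R/(1 + Kp) = 9.98/(1 + 74.9) = 9.98/75.9000 = 0.1315

0.1315


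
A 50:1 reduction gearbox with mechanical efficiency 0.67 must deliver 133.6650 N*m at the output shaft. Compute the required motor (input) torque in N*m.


tau_in = tau_out / (N * eta) = 133.6650 / (50 * 0.67) = 3.9900

3.9900 N*m


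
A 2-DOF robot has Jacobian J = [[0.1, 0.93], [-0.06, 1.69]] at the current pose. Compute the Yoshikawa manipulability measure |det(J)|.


det(J) = 0.1*1.69 - (0.93)*(-0.06) = 0.2248
|det(J)| = 0.2248

0.2248


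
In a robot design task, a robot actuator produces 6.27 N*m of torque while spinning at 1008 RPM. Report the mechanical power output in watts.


omega = 1008 * 2*pi/60 = 105.557513 rad/s
P = tau * omega = 6.27 * 105.557513 = 661.8456

661.8456 W


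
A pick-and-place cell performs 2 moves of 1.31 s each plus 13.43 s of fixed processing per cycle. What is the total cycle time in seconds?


T = 2*1.31 + 13.43 = 16.0500

16.0500 s


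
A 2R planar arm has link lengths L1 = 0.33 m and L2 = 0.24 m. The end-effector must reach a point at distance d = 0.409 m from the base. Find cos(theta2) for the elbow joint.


cos(th2) = (d^2 - L1^2 - L2^2)/(2*L1*L2) = (0.409^2 - 0.33^2 - 0.24^2)/(2*0.33*0.24) = 0.0049

0.0049


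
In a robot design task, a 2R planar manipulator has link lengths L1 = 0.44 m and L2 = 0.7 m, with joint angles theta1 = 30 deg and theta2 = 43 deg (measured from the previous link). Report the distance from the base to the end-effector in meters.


x = L1*cos(th1) + L2*cos(th1+th2) = 0.585711
y = L1*sin(th1) + L2*sin(th1+th2) = 0.889413
d = sqrt(x^2 + y^2) = sqrt(0.343057 + 0.791055) = 1.0649

1.0649 m


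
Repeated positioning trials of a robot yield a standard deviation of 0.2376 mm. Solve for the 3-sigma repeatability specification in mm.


repeatability = 3*sigma = 3*0.2376 = 0.7128

0.7128 mm


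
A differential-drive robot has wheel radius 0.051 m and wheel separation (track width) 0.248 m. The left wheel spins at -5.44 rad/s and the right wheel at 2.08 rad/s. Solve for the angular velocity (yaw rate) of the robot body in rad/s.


omega = r*(wR - wL)/L = 0.051*(2.08 - (-5.44))/0.248 = 1.5465

1.5465 rad/s


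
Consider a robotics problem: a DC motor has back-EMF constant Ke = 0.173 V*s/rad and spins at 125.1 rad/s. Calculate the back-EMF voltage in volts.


V_emf = Ke * omega = 0.173*125.1 = 21.6423

21.6423 V


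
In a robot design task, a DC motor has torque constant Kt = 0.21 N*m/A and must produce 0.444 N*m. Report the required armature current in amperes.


I = tau / Kt = 0.444/0.21 = 2.1143

2.1143 A


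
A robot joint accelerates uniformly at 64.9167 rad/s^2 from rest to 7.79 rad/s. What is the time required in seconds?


t = delta_omega / alpha = 7.79 / 64.9167 = 0.1200

0.1200 s


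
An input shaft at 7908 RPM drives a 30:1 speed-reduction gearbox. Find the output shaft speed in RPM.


omega_out = omega_in / N = 7908 / 30 = 263.6000

263.6000 RPM


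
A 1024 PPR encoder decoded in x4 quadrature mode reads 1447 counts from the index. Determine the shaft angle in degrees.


angle = counts * 360 / (PPR*4) = 1447 * 360 / 4096 = 127.1777

127.1777 degrees


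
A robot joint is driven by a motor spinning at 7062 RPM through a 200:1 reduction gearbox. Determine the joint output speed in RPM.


omega_joint = omega_motor / N = 7062 / 200 = 35.3100

35.3100 RPM


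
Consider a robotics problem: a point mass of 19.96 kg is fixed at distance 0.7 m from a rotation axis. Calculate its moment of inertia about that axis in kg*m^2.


I = m*r^2 = 19.96*0.7^2 = 9.7804

9.7804 kg*m^2


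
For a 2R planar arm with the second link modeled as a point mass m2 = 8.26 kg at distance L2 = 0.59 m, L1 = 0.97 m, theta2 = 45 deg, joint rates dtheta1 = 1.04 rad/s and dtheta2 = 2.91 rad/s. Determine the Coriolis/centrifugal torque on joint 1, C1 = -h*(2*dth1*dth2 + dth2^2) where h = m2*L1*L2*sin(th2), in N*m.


h = m2*L1*L2*sin(th2) = 8.26*0.97*0.59*sin(45 deg) = 3.342634
C1 = -h*(2*1.04*2.91 + 2.91^2) = -3.342634*14.5209 = -48.5381

-48.5381 N*m


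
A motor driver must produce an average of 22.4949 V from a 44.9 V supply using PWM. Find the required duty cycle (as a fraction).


D = V_avg/V_supply = 22.4949/44.9 = 0.5010

0.5010


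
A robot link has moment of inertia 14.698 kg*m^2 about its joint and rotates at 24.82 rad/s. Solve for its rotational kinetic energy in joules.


KE = (1/2)*I*omega^2 = 0.5*14.698*24.82^2 = 4527.2221

4527.2221 J


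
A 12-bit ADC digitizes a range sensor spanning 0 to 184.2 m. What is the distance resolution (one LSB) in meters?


res = range / 2^n = 184.2/2^12 = 184.2/4096 = 0.0450

0.0450 m


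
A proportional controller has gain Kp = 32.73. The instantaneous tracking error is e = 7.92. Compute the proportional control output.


u_P = Kp * e = 32.73 * 7.92 = 259.2216

259.2216


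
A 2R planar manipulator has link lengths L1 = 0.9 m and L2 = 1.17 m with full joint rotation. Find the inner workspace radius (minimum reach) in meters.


r_min = |L1 - L2| = |0.9 - 1.17| = 0.2700

0.2700 m


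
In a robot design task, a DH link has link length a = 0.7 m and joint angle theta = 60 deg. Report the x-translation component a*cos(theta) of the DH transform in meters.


a*cos(theta) = 0.7*cos(60 deg) = 0.3500

0.3500 m


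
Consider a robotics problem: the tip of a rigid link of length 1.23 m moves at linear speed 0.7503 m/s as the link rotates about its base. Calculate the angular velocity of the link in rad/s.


omega = v / L = 0.7503 / 1.23 = 0.6100

0.6100 rad/s


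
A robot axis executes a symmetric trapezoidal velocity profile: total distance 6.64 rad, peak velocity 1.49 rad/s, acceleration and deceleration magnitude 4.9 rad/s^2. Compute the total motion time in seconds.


t_acc = v/a = 1.49/4.9 = 0.304082 s
d_acc = v^2/(2a) = 0.226541 rad (each ramp)
d_cruise = 6.64 - 2*0.226541 = 6.186918 rad
t_cruise = 6.186918/1.49 = 4.152294 s
t_total = 2*0.304082 + 4.152294 = 4.7605

4.7605 s


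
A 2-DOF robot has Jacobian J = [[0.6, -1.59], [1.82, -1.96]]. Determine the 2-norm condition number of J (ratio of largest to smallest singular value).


JJ^T eigenvalues: trace(JJ^T) = 10.0421, det(JJ^T) = det(J)^2 = 2.95083684
s_max^2 = (10.0421 + sqrt(89.04042505))/2 = 9.73911171
s_min^2 = (10.0421 - sqrt(89.04042505))/2 = 0.30298829
kappa = s_max/s_min = sqrt(9.73911171/0.30298829) = 5.6695

5.6695


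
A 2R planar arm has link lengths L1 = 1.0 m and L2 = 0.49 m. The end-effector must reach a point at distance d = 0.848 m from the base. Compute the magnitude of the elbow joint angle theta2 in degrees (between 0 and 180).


cos(th2) = (d^2 - L1^2 - L2^2)/(2*L1*L2) = (0.848^2 - 1.0^2 - 0.49^2)/(2*1.0*0.49) = -0.53162857
th2 = acos(-0.53162857) = 122.1156 deg

122.1156 degrees


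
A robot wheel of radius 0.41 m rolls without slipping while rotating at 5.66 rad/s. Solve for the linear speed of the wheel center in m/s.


v = omega * r = 5.66 * 0.41 = 2.3206

2.3206 m/s


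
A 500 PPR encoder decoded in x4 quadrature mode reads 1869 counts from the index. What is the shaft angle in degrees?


angle = counts * 360 / (PPR*4) = 1869 * 360 / 2000 = 336.4200

336.4200 degrees


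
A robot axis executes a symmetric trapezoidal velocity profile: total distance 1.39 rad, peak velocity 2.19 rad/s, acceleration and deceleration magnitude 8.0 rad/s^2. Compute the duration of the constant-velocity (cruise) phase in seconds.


t_acc = v/a = 0.273750 s, d_acc = v^2/(2a) = 0.299756 rad each
d_cruise = 1.39 - 2*0.299756 = 0.790488 rad
t_cruise = d_cruise/v = 0.790488/2.19 = 0.3610

0.3610 s


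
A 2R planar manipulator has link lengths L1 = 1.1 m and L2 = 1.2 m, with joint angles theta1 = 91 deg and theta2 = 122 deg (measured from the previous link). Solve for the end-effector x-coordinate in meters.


x = L1*cos(th1) + L2*cos(th1+th2) = 1.1*cos(91 deg) + 1.2*cos(213 deg) = -1.0256

-1.0256 m


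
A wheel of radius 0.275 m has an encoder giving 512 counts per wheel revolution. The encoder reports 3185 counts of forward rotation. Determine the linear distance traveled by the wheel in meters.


revs = 3185/512 = 6.220703
d = revs * 2*pi*r = 6.220703 * 2*pi*0.275 = 10.7486

10.7486 m


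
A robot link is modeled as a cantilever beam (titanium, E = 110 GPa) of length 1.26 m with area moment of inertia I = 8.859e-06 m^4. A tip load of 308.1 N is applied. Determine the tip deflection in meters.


delta = F*L^3/(3*E*I) = 308.1*1.26^3/(3*1.100e+11*8.859e-06)
      = 616.3158456/2923470 = 2.1082e-04

2.1082e-04 m


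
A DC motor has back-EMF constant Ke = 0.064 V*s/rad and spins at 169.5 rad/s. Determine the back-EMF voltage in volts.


V_emf = Ke * omega = 0.064*169.5 = 10.8480

10.8480 V


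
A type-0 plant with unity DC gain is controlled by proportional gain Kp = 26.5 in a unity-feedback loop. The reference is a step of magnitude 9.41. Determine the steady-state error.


e_ss = R/(1 + Kp) = 9.41/(1 + 26.5) = 9.41/27.5000 = 0.3422

0.3422


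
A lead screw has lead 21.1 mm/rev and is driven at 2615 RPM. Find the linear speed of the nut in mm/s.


v = lead * (RPM/60) = 21.1*2615/60 = 919.6083

919.6083 mm/s


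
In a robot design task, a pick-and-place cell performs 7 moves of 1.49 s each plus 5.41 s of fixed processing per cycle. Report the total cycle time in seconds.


T = 7*1.49 + 5.41 = 15.8400

15.8400 s


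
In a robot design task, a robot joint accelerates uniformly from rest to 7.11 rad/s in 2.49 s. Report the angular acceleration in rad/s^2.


alpha = delta_omega / t = 7.11 / 2.49 = 2.8554

2.8554 rad/s^2


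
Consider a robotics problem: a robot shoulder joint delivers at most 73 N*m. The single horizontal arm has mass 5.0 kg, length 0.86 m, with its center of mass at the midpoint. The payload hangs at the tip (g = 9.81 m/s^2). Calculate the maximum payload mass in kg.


tau_arm = m_arm*g*(L/2) = 5.0*9.81*0.86/2 = 21.0915 N*m
tau_payload = tau_max - tau_arm = 73 - 21.0915 = 51.9085
m_payload = tau_payload / (g*L) = 51.9085 / (9.81*0.86) = 6.1528

6.1528 kg


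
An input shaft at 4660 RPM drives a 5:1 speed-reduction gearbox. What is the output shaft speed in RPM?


omega_out = omega_in / N = 4660 / 5 = 932.0000

932.0000 RPM


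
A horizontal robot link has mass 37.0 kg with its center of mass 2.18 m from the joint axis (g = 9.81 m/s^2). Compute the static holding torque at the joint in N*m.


tau = m*g*L = 37.0 * 9.81 * 2.18 = 791.2746

791.2746 N*m


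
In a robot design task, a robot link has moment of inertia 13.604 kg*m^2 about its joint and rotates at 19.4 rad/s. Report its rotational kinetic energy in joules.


KE = (1/2)*I*omega^2 = 0.5*13.604*19.4^2 = 2560.0007

2560.0007 J


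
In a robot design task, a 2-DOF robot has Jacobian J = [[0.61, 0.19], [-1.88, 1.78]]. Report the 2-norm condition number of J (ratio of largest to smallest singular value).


JJ^T eigenvalues: trace(JJ^T) = 7.1110, det(JJ^T) = det(J)^2 = 2.08224900
s_max^2 = (7.1110 + sqrt(42.23732500))/2 = 6.80501246
s_min^2 = (7.1110 - sqrt(42.23732500))/2 = 0.30598754
kappa = s_max/s_min = sqrt(6.80501246/0.30598754) = 4.7159

4.7159


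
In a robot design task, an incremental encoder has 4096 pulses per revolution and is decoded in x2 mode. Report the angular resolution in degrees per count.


resolution = 360 / (PPR * 2) = 360 / 8192 = 0.0439

0.0439 degrees


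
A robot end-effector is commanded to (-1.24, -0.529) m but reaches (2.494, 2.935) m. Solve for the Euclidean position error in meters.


dx = 2.494 - (-1.24) = 3.7340, dy = 2.935 - (-0.529) = 3.4640
err = sqrt(13.942756 + 11.999296) = 5.0933

5.0933 m


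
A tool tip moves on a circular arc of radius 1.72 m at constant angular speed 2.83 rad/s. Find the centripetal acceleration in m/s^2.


a_c = omega^2 * r = 2.83^2 * 1.72 = 13.7753

13.7753 m/s^2


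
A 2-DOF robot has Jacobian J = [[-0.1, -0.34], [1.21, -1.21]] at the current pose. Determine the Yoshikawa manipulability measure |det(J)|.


det(J) = -0.1*-1.21 - (-0.34)*(1.21) = 0.5324
|det(J)| = 0.5324

0.5324


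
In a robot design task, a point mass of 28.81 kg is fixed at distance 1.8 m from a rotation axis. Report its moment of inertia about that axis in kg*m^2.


I = m*r^2 = 28.81*1.8^2 = 93.3444

93.3444 kg*m^2


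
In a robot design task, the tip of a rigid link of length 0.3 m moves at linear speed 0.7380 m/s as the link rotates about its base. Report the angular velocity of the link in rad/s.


omega = v / L = 0.7380 / 0.3 = 2.4600

2.4600 rad/s


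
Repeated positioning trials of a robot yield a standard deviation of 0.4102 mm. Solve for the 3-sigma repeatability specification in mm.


repeatability = 3*sigma = 3*0.4102 = 1.2306

1.2306 mm


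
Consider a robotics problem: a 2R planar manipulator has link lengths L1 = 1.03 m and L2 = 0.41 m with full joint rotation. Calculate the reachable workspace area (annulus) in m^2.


r_max = L1 + L2 = 1.4400, r_min = |L1 - L2| = 0.6200
A = pi*(r_max^2 - r_min^2) = pi*(2.0736 - 0.3844) = 5.3068

5.3068 m^2


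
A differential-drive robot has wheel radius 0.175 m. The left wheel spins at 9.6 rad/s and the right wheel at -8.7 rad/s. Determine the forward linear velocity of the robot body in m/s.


v = r*(wR + wL)/2 = 0.175*(-8.7 + 9.6)/2 = 0.0788

0.0788 m/s


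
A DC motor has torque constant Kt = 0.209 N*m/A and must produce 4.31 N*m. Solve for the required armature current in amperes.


I = tau / Kt = 4.31/0.209 = 20.6220

20.6220 A


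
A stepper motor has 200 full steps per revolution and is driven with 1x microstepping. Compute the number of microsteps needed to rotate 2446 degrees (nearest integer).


step_size = 360/(200*1) = 360/200 = 1.800000 deg
n = 2446/(360/200) = 2446*200/360 = 1358.8889 -> 1359

1359 steps


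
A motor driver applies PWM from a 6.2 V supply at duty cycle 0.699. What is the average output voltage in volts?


V_avg = V_supply * D = 6.2*0.699 = 4.3338

4.3338 V


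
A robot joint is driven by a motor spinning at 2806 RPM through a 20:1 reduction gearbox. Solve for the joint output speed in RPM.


omega_joint = omega_motor / N = 2806 / 20 = 140.3000

140.3000 RPM


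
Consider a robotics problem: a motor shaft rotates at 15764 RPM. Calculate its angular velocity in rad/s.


omega = 15764 * 2*pi/60 = 1650.8022

1650.8022 rad/s


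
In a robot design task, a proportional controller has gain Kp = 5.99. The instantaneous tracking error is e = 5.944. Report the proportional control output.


u_P = Kp * e = 5.99 * 5.944 = 35.6046

35.6046


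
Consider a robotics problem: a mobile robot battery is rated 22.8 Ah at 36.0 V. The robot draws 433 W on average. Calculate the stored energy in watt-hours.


E = capacity * V = 22.8*36.0 = 820.8000

820.8000 Wh


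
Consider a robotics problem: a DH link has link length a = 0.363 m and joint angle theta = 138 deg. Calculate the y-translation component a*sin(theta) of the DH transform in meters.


a*sin(theta) = 0.363*sin(138 deg) = 0.2429

0.2429 m


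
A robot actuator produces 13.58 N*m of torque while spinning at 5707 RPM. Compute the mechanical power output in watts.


omega = 5707 * 2*pi/60 = 597.635642 rad/s
P = tau * omega = 13.58 * 597.635642 = 8115.8920

8115.8920 W


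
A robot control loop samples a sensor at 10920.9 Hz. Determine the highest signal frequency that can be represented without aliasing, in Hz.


f_max = f_s/2 = 10920.9/2 = 5460.4500

5460.4500 Hz


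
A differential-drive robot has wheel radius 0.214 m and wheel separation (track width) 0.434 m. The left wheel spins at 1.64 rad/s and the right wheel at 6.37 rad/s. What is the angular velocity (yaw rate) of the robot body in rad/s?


omega = r*(wR - wL)/L = 0.214*(6.37 - (1.64))/0.434 = 2.3323

2.3323 rad/s


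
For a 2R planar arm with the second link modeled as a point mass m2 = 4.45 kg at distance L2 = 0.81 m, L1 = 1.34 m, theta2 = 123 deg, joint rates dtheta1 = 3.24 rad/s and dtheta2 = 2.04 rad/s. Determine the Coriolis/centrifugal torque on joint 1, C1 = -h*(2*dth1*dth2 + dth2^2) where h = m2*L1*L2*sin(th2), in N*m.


h = m2*L1*L2*sin(th2) = 4.45*1.34*0.81*sin(123 deg) = 4.050804
C1 = -h*(2*3.24*2.04 + 2.04^2) = -4.050804*17.3808 = -70.4062

-70.4062 N*m


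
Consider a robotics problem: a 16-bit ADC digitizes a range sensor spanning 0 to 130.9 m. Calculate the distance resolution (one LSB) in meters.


res = range / 2^n = 130.9/2^16 = 130.9/65536 = 0.0020

0.0020 m


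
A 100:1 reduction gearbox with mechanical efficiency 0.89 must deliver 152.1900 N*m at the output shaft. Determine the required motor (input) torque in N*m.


tau_in = tau_out / (N * eta) = 152.1900 / (100 * 0.89) = 1.7100

1.7100 N*m


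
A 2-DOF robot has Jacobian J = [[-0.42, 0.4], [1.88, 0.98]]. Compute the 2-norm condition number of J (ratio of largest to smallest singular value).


JJ^T eigenvalues: trace(JJ^T) = 4.8312, det(JJ^T) = det(J)^2 = 1.35396496
s_max^2 = (4.8312 + sqrt(17.92463360))/2 = 4.53247468
s_min^2 = (4.8312 - sqrt(17.92463360))/2 = 0.29872532
kappa = s_max/s_min = sqrt(4.53247468/0.29872532) = 3.8952

3.8952


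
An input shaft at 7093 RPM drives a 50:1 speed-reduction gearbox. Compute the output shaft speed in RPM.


omega_out = omega_in / N = 7093 / 50 = 141.8600

141.8600 RPM


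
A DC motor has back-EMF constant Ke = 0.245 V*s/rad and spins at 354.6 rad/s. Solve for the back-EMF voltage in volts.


V_emf = Ke * omega = 0.245*354.6 = 86.8770

86.8770 V


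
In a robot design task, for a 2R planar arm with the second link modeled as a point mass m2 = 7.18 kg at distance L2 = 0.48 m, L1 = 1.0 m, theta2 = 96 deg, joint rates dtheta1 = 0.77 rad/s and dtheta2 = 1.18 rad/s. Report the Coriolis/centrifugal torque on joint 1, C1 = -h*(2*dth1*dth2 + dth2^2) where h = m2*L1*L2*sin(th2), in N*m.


h = m2*L1*L2*sin(th2) = 7.18*1.0*0.48*sin(96 deg) = 3.427520
C1 = -h*(2*0.77*1.18 + 1.18^2) = -3.427520*3.2096 = -11.0010

-11.0010 N*m


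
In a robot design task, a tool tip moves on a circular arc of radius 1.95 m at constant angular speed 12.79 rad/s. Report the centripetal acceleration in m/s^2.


a_c = omega^2 * r = 12.79^2 * 1.95 = 318.9890

318.9890 m/s^2


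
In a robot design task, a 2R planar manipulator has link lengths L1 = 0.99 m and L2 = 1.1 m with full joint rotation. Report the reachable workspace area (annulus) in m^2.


r_max = L1 + L2 = 2.0900, r_min = |L1 - L2| = 0.1100
A = pi*(r_max^2 - r_min^2) = pi*(4.3681 - 0.0121) = 13.6848

13.6848 m^2


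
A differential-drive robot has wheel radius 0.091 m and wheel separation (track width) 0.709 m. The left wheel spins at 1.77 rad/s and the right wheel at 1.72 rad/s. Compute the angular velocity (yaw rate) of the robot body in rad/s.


omega = r*(wR - wL)/L = 0.091*(1.72 - (1.77))/0.709 = -0.0064

-0.0064 rad/s


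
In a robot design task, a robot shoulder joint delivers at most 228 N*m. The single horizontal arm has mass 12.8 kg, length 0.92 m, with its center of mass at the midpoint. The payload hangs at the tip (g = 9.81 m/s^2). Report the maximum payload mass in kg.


tau_arm = m_arm*g*(L/2) = 12.8*9.81*0.92/2 = 57.7613 N*m
tau_payload = tau_max - tau_arm = 228 - 57.7613 = 170.2387
m_payload = tau_payload / (g*L) = 170.2387 / (9.81*0.92) = 18.8626

18.8626 kg


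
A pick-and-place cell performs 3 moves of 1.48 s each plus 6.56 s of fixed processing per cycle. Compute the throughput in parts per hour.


T_cycle = 3*1.48 + 6.56 = 11.0000 s
rate = 3600/T = 327.2727

327.2727 parts/hour


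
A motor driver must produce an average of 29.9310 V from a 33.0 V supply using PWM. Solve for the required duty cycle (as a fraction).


D = V_avg/V_supply = 29.9310/33.0 = 0.9070

0.9070


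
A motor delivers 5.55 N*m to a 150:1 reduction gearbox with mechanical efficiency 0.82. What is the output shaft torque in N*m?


tau_out = tau_in * N * eta = 5.55 * 150 * 0.82 = 682.6500

682.6500 N*m


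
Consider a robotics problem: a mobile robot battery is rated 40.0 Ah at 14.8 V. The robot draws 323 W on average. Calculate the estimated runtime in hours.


E = 40.0*14.8 = 592.0000 Wh
t = E/P = 592.0000/323 = 1.8328

1.8328 hours


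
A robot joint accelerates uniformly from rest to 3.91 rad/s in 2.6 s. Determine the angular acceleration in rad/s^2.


alpha = delta_omega / t = 3.91 / 2.6 = 1.5038

1.5038 rad/s^2


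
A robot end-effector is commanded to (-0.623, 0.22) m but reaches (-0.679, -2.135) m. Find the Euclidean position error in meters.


dx = -0.679 - (-0.623) = -0.0560, dy = -2.135 - (0.22) = -2.3550
err = sqrt(0.003136 + 5.546025) = 2.3557

2.3557 m


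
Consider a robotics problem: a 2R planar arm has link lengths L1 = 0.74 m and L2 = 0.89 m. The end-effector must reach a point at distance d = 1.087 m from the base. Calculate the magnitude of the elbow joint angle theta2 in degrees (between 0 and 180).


cos(th2) = (d^2 - L1^2 - L2^2)/(2*L1*L2) = (1.087^2 - 0.74^2 - 0.89^2)/(2*0.74*0.89) = -0.12005087
th2 = acos(-0.12005087) = 96.8950 deg

96.8950 degrees


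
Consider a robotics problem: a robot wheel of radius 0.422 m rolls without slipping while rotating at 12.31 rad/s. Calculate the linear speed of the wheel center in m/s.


v = omega * r = 12.31 * 0.422 = 5.1948

5.1948 m/s


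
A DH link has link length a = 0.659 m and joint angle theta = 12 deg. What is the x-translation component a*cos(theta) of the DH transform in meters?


a*cos(theta) = 0.659*cos(12 deg) = 0.6446

0.6446 m


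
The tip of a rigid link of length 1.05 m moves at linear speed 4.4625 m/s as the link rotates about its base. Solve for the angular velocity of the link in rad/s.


omega = v / L = 4.4625 / 1.05 = 4.2500

4.2500 rad/s


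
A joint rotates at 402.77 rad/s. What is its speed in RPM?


RPM = 402.77 * 60/(2*pi) = 3846.1702

3846.1702 RPM


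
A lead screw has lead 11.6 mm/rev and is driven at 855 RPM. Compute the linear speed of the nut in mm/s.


v = lead * (RPM/60) = 11.6*855/60 = 165.3000

165.3000 mm/s


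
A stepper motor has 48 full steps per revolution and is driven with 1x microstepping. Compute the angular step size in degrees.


step = 360/(48*1) = 360/48 = 7.5000

7.5000 degrees


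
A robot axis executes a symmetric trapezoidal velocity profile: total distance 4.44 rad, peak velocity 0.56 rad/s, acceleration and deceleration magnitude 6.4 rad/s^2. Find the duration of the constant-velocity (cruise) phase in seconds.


t_acc = v/a = 0.087500 s, d_acc = v^2/(2a) = 0.024500 rad each
d_cruise = 4.44 - 2*0.024500 = 4.391000 rad
t_cruise = d_cruise/v = 4.391000/0.56 = 7.8411

7.8411 s


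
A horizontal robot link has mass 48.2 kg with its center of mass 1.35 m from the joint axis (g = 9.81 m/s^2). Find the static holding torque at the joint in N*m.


tau = m*g*L = 48.2 * 9.81 * 1.35 = 638.3367

638.3367 N*m


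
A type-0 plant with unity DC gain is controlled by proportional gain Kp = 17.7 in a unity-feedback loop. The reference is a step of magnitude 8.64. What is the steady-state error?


e_ss = R/(1 + Kp) = 8.64/(1 + 17.7) = 8.64/18.7000 = 0.4620

0.4620


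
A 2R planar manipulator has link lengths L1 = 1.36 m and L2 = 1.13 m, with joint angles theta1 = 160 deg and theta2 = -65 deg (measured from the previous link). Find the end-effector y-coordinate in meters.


y = L1*sin(th1) + L2*sin(th1+th2) = 1.36*sin(160 deg) + 1.13*sin(95 deg) = 1.5908

1.5908 m


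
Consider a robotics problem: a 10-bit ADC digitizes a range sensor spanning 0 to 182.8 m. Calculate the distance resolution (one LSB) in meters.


res = range / 2^n = 182.8/2^10 = 182.8/1024 = 0.1785

0.1785 m


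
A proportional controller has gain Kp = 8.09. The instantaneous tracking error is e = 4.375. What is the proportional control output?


u_P = Kp * e = 8.09 * 4.375 = 35.3937

35.3937


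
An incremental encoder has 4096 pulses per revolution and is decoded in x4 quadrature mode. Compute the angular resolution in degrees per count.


resolution = 360 / (PPR * 4) = 360 / 16384 = 0.0220

0.0220 degrees


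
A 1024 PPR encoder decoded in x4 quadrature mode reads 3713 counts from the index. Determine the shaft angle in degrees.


angle = counts * 360 / (PPR*4) = 3713 * 360 / 4096 = 326.3379

326.3379 degrees


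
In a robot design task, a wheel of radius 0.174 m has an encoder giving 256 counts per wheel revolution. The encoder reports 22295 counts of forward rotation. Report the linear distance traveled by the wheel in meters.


revs = 22295/256 = 87.089844
d = revs * 2*pi*r = 87.089844 * 2*pi*0.174 = 95.2131

95.2131 m


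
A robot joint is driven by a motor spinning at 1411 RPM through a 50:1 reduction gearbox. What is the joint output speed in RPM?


omega_joint = omega_motor / N = 1411 / 50 = 28.2200

28.2200 RPM


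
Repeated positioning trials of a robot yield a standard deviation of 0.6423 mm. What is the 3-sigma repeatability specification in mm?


repeatability = 3*sigma = 3*0.6423 = 1.9269

1.9269 mm


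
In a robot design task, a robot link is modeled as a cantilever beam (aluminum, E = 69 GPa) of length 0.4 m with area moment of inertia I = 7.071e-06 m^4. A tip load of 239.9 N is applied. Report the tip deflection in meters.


delta = F*L^3/(3*E*I) = 239.9*0.4^3/(3*6.900e+10*7.071e-06)
      = 15.3536/1463697 = 1.0490e-05

1.0490e-05 m


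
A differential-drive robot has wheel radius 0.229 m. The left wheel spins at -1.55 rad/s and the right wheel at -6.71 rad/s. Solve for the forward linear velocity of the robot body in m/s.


v = r*(wR + wL)/2 = 0.229*(-6.71 + -1.55)/2 = -0.9458

-0.9458 m/s
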